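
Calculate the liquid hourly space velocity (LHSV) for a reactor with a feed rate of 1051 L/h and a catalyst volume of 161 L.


LHSV = volumetric feed rate / catalyst volume
= 1051 L/h / 161 L
= 6.528 h^-1

6.528 h^-1


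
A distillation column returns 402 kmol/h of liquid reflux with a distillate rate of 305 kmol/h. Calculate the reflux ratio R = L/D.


Reflux ratio definition: R = L / D (liquid returned / distillate withdrawn)
L = 402 kmol/h, D = 305 kmol/h
R = 402 / 305 = 1.318

1.318


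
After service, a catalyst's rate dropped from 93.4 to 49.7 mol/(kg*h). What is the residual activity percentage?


Activity (%) = (rate_used / rate_fresh) * 100
rate_used = 49.7, rate_fresh = 93.4
= (49.7 / 93.4) * 100
= 0.5321 * 100 = 53.21

53.21 %


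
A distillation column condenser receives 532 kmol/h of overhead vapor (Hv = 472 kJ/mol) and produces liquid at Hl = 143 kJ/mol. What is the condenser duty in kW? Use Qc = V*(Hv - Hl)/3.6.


Qc = 532 * (472 - 143) / 3.6 = 532 * 329 / 3.6 = 48620

48620 kW


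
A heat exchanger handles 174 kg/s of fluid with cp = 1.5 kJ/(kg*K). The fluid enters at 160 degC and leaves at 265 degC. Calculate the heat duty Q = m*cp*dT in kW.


Q = m_dot * cp * delta_T
delta_T = 265 - 160 = 105 K
Q = 174 * 1.5 * 105
= 261 * 105
= 27405 kW

27405 kW


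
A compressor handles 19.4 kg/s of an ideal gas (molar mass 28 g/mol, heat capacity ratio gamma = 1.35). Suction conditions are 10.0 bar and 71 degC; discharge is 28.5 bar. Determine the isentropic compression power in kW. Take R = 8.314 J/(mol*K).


Isentropic work: W = m*(gamma/(gamma-1))*(R*T1/MW)*((P2/P1)^((gamma-1)/gamma) - 1)
T1 = 71 + 273.15 = 344.15 K
Pressure ratio = 28.5 / 10.0 = 2.85
Exponent = (1.35 - 1)/1.35 = 0.259259
(P2/P1)^exp - 1 = 2.85^0.259259 - 1 = 0.311966
W = 19.4 * 1.35 / 0.35 * 8.314 * 344.15 / 28 * 0.311966 = 2385

2385 kW


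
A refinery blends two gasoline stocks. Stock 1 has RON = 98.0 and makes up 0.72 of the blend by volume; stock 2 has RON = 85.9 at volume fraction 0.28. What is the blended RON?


Linear blending: RON_blend = sum(vi * RONi)
Contribution 1: 0.72 * 98.0 = 70.56
Contribution 2: 0.28 * 85.9 = 24.052
RON_blend = 70.56 + 24.052 = 94.612

94.612


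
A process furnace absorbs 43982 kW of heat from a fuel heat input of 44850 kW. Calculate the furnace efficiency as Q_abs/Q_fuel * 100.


Furnace efficiency = Q_absorbed / Q_fuel * 100
= 43982 / 44850 * 100 = 98.06

98.06 %


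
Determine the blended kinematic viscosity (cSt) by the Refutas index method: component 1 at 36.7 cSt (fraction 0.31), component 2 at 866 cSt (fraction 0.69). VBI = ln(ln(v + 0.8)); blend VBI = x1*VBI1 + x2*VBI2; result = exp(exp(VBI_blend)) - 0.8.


Refutas method: VBN_i = 14.534*ln(ln(visc_i + 0.8)) + 10.975, blended linearly by mass fraction; since VBN is linear in VBI_i = ln(ln(visc_i + 0.8)) and the fractions sum to 1, blend VBI directly: visc = exp(exp(VBI_blend)) - 0.8
VBI_1 = ln(ln(36.7 + 0.8)) = 1.28767
VBI_2 = ln(ln(866 + 0.8)) = 1.91173
VBI_blend = 0.31 * 1.28767 + 0.69 * 1.91173 = 1.71827
visc_blend = exp(exp(1.71827)) - 0.8 = 262.9

262.9 cSt


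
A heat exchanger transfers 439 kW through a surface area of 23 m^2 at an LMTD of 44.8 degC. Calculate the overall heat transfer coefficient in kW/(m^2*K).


From Q = U*A*LMTD, U = Q / (A * LMTD)
U = 439 / (23 * 44.8) = 439 / 1030.4 = 0.4260

0.4260 kW/(m^2*K)


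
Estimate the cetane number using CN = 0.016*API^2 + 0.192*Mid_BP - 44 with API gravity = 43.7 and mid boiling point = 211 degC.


CN = 0.016 * 43.7^2 + 0.192 * 211 - 44
CN = 30.55504 + 40.512 - 44 = 27.06704

27.06704


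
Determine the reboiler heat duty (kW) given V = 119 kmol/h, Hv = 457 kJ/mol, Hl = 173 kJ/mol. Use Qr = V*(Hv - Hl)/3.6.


Qr = 119 * (457 - 173) / 3.6 = 119 * 284 / 3.6 = 9388

9388 kW


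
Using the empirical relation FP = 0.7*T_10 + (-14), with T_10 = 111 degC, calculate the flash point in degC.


FP = 0.7 * 111 + (-14) = 63.7

63.7 degC


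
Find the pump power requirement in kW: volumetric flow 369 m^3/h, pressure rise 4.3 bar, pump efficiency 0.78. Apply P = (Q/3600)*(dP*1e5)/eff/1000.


Q = 369 / 3600 = 0.1025 m^3/s
P = 0.1025 * (4.3 * 1e5) / 0.78 / 1000 = 56.51

56.51 kW


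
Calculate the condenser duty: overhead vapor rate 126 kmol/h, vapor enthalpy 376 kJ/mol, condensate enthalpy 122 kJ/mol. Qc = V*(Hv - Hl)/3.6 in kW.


Qc = 126 * (376 - 122) / 3.6 = 126 * 254 / 3.6 = 8890

8890 kW


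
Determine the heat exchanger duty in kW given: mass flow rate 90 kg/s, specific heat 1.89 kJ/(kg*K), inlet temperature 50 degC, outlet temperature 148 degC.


Q = m_dot * cp * delta_T
delta_T = 148 - 50 = 98 K
Q = 90 * 1.89 * 98
= 170.1 * 98
= 16669.8 kW

16669.8 kW


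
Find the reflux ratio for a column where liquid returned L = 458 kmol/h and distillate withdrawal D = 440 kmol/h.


Reflux ratio definition: R = L / D (liquid returned / distillate withdrawn)
L = 458 kmol/h, D = 440 kmol/h
R = 458 / 440 = 1.041

1.041


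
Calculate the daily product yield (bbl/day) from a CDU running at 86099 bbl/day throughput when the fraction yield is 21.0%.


Crude throughput = 86099 bbl/day
Fraction yield = 21.0%
yield = throughput * fraction / 100
yield = 86099 * 21.0 / 100 = 18080.79

18080.79 bbl/day


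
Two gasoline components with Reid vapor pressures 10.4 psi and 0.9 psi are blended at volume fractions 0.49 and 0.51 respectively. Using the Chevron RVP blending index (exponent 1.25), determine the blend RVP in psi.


Chevron index: RVP_blend = (sum xi*RVPi^1.25)^(1/1.25)
RVP^1.25 terms: 0.49 * 10.4^1.25 + 0.51 * 0.9^1.25 = 9.59847
RVP_blend = 9.59847^(1/1.25) = 6.106

6.106 psi


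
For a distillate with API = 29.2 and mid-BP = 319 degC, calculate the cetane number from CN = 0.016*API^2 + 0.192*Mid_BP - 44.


CN = 0.016 * 29.2^2 + 0.192 * 319 - 44
CN = 13.64224 + 61.248 - 44 = 30.89024

30.89024


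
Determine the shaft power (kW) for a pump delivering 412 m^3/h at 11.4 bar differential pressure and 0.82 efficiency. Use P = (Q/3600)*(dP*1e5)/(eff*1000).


Q = 412 / 3600 = 0.114444 m^3/s
P = 0.114444 * (11.4 * 1e5) / 0.82 / 1000 = 159.1

159.1 kW


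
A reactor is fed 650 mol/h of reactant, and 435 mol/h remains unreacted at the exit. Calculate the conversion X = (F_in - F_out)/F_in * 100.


X = (F_in - F_out) / F_in * 100
Moles reacted = 650 - 435 = 215
X = 215 / 650 * 100
= 0.3308 * 100
= 33.08 %

33.08 %


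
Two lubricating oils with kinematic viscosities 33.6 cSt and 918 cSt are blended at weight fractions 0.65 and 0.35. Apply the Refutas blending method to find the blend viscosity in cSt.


Refutas method: VBN_i = 14.534*ln(ln(visc_i + 0.8)) + 10.975, blended linearly by mass fraction; since VBN is linear in VBI_i = ln(ln(visc_i + 0.8)) and the fractions sum to 1, blend VBI directly: visc = exp(exp(VBI_blend)) - 0.8
VBI_1 = ln(ln(33.6 + 0.8)) = 1.26358
VBI_2 = ln(ln(918 + 0.8)) = 1.92031
VBI_blend = 0.65 * 1.26358 + 0.35 * 1.92031 = 1.49344
visc_blend = exp(exp(1.49344)) - 0.8 = 85.03

85.03 cSt


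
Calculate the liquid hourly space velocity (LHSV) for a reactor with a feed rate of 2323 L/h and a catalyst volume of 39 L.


LHSV = volumetric feed rate / catalyst volume
= 2323 L/h / 39 L
= 59.56 h^-1

59.56 h^-1


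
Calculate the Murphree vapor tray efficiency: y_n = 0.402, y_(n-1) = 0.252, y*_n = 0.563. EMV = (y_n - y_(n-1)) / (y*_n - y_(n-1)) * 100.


Murphree vapor efficiency: EMV = (y_n - y_(n-1)) / (y*_n - y_(n-1)) * 100
EMV = (0.402 - 0.252) / (0.563 - 0.252) * 100 = 0.15 / 0.311 * 100 = 48.23

48.23 %


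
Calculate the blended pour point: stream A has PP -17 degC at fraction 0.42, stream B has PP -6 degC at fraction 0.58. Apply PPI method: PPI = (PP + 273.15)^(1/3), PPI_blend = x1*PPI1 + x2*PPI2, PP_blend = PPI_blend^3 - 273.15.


PPI_1 = (-17 + 273.15)^(1/3) = 6.350844
PPI_2 = (-6 + 273.15)^(1/3) = 6.440482
PPI_blend = 0.42 * 6.350844 + 0.58 * 6.440482 = 6.402834
PP_blend = 6.402834^3 - 273.15 = 262.4924 - 273.15 = -10.66

-10.66 degC


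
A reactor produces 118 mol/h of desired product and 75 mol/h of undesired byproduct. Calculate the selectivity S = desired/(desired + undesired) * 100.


Selectivity = desired / (desired + undesired) * 100
Total products = 118 + 75 = 193 mol/h
S = 118 / 193 * 100
= 0.6114 * 100
= 61.14 %

61.14 %


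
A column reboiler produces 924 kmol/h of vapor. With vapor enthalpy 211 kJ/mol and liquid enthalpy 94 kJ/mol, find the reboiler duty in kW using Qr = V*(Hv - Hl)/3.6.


Qr = 924 * (211 - 94) / 3.6 = 924 * 117 / 3.6 = 30030

30030 kW


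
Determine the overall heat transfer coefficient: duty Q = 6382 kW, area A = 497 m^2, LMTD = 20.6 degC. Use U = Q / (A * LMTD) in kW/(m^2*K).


From Q = U*A*LMTD, U = Q / (A * LMTD)
U = 6382 / (497 * 20.6) = 6382 / 10238.2 = 0.6234

0.6234 kW/(m^2*K)


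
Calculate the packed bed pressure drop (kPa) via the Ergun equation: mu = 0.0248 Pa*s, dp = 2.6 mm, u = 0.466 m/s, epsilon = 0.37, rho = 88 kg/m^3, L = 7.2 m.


dp = 2.6 mm = 0.0026 m
Viscous term = 150*0.0248*0.466*(1-0.37)^2 / (0.0026^2*0.37^3) = 2009360
Inertial term = 1.75*88*0.466^2*(1-0.37) / (0.0026*0.37^3) = 159976
dP/L = 2009360 + 159976 = 2169340 Pa/m
dP = 2169340 * 7.2 / 1000 = 15620 kPa

15620 kPa


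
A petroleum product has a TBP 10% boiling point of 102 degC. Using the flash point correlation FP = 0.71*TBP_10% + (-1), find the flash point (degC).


FP = 0.71 * 102 + (-1) = 71.42

71.42 degC


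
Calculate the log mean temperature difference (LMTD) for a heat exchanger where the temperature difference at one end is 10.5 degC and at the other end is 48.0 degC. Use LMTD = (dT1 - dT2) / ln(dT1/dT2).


LMTD = (dT1 - dT2) / ln(dT1/dT2)
= (10.5 - 48.0) / ln(10.5 / 48.0) = -37.5 / -1.51983 = 24.67

24.67 degC


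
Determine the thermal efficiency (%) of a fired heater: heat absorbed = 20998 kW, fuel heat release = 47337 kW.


Furnace efficiency = Q_absorbed / Q_fuel * 100
= 20998 / 47337 * 100 = 44.36

44.36 %


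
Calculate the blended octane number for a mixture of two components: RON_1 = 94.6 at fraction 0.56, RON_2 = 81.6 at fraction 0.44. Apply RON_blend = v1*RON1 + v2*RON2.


Linear blending: RON_blend = sum(vi * RONi)
Contribution 1: 0.56 * 94.6 = 52.976
Contribution 2: 0.44 * 81.6 = 35.904
RON_blend = 52.976 + 35.904 = 88.88

88.88


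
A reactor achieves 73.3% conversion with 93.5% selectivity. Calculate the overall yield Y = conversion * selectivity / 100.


Overall yield = conversion (%) * selectivity (%) / 100
Conversion = 73.3%, Selectivity = 93.5%
Y = 73.3 * 93.5 / 100
= 68.5355 %

68.5355 %


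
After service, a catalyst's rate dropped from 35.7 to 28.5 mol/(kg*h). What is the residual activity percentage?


Activity (%) = (rate_used / rate_fresh) * 100
rate_used = 28.5, rate_fresh = 35.7
= (28.5 / 35.7) * 100
= 0.7983 * 100 = 79.83

79.83 %


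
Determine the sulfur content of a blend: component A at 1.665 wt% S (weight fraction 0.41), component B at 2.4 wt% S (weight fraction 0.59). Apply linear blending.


Linear sulfur blending: S_blend = x1*S1 + x2*S2
Contribution 1: 0.41 * 1.665 = 0.68265 wt%
Contribution 2: 0.59 * 2.4 = 1.416 wt%
S_blend = 0.68265 + 1.416 = 2.09865

2.09865 wt%


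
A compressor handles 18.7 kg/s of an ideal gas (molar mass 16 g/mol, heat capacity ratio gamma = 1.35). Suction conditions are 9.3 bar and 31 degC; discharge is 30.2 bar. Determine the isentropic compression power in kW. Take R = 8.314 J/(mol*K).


Isentropic work: W = m*(gamma/(gamma-1))*(R*T1/MW)*((P2/P1)^((gamma-1)/gamma) - 1)
T1 = 31 + 273.15 = 304.15 K
Pressure ratio = 30.2 / 9.3 = 3.24731
Exponent = (1.35 - 1)/1.35 = 0.259259
(P2/P1)^exp - 1 = 3.24731^0.259259 - 1 = 0.357117
W = 18.7 * 1.35 / 0.35 * 8.314 * 304.15 / 16 * 0.357117 = 4071

4071 kW


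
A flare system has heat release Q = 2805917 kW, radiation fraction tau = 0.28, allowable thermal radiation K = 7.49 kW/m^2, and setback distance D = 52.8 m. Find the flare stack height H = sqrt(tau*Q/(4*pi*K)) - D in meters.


tau*Q/(4*pi*K) = 0.28 * 2805917 / (4 * pi * 7.49) = 8347.21
sqrt(8347.21) = 91.3631
H = 91.3631 - 52.8 = 38.56

38.56 m


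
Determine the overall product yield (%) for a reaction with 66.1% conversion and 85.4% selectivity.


Overall yield = conversion (%) * selectivity (%) / 100
Conversion = 66.1%, Selectivity = 85.4%
Y = 66.1 * 85.4 / 100
= 56.4494 %

56.4494 %


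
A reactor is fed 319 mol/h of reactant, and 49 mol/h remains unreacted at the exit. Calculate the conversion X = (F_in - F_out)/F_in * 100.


X = (F_in - F_out) / F_in * 100
Moles reacted = 319 - 49 = 270
X = 270 / 319 * 100
= 0.8464 * 100
= 84.64 %

84.64 %


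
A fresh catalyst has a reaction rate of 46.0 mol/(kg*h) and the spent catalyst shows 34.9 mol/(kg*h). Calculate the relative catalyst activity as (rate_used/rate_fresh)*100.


Activity (%) = (rate_used / rate_fresh) * 100
rate_used = 34.9, rate_fresh = 46.0
= (34.9 / 46.0) * 100
= 0.7587 * 100 = 75.87

75.87 %


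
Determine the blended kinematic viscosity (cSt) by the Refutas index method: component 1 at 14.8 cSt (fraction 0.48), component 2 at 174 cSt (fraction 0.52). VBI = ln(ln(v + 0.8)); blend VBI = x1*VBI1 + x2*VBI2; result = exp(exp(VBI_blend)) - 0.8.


Refutas method: VBN_i = 14.534*ln(ln(visc_i + 0.8)) + 10.975, blended linearly by mass fraction; since VBN is linear in VBI_i = ln(ln(visc_i + 0.8)) and the fractions sum to 1, blend VBI directly: visc = exp(exp(VBI_blend)) - 0.8
VBI_1 = ln(ln(14.8 + 0.8)) = 1.01061
VBI_2 = ln(ln(174 + 0.8)) = 1.64164
VBI_blend = 0.48 * 1.01061 + 0.52 * 1.64164 = 1.33875
visc_blend = exp(exp(1.33875)) - 0.8 = 44.54

44.54 cSt


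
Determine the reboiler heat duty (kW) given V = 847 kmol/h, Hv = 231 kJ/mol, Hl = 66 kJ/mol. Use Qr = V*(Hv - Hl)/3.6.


Qr = 847 * (231 - 66) / 3.6 = 847 * 165 / 3.6 = 38820

38820 kW


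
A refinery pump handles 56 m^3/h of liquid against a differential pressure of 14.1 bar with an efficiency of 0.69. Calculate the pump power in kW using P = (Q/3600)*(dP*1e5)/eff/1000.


Q = 56 / 3600 = 0.0155556 m^3/s
P = 0.0155556 * (14.1 * 1e5) / 0.69 / 1000 = 31.79

31.79 kW


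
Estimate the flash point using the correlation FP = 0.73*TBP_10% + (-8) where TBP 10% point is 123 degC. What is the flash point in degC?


FP = 0.73 * 123 + (-8) = 81.79

81.79 degC


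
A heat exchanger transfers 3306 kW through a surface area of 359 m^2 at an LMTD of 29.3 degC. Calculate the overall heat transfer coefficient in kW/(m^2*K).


From Q = U*A*LMTD, U = Q / (A * LMTD)
U = 3306 / (359 * 29.3) = 3306 / 10518.7 = 0.3143

0.3143 kW/(m^2*K)


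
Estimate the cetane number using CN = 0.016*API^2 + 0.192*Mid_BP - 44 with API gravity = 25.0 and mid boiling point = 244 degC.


CN = 0.016 * 25.0^2 + 0.192 * 244 - 44
CN = 10 + 46.848 - 44 = 12.848

12.848


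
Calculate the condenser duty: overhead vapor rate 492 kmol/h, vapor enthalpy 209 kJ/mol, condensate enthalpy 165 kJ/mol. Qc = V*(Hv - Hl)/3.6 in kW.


Qc = 492 * (209 - 165) / 3.6 = 492 * 44 / 3.6 = 6013

6013 kW


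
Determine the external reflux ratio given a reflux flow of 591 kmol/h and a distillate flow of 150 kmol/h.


Reflux ratio definition: R = L / D (liquid returned / distillate withdrawn)
L = 591 kmol/h, D = 150 kmol/h
R = 591 / 150 = 3.940

3.940


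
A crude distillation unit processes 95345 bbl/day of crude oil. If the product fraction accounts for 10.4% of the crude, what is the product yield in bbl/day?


Crude throughput = 95345 bbl/day
Fraction yield = 10.4%
yield = throughput * fraction / 100
yield = 95345 * 10.4 / 100 = 9915.88

9915.88 bbl/day


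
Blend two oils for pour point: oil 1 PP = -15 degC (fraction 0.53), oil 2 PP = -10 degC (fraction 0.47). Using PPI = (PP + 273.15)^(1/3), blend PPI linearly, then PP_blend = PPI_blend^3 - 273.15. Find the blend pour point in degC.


PPI_1 = (-15 + 273.15)^(1/3) = 6.36733
PPI_2 = (-10 + 273.15)^(1/3) = 6.408176
PPI_blend = 0.53 * 6.36733 + 0.47 * 6.408176 = 6.386528
PP_blend = 6.386528^3 - 273.15 = 260.492 - 273.15 = -12.66

-12.66 degC


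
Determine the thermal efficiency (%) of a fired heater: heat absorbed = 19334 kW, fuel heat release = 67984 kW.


Furnace efficiency = Q_absorbed / Q_fuel * 100
= 19334 / 67984 * 100 = 28.44

28.44 %


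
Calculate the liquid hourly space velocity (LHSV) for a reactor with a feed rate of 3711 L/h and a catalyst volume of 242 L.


LHSV = volumetric feed rate / catalyst volume
= 3711 L/h / 242 L
= 15.33 h^-1

15.33 h^-1


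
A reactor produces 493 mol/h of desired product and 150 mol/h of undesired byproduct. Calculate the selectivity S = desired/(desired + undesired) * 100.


Selectivity = desired / (desired + undesired) * 100
Total products = 493 + 150 = 643 mol/h
S = 493 / 643 * 100
= 0.7667 * 100
= 76.67 %

76.67 %


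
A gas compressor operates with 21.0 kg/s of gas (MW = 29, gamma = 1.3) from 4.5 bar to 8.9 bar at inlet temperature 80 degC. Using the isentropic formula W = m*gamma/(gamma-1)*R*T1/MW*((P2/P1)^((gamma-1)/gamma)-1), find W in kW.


Isentropic work: W = m*(gamma/(gamma-1))*(R*T1/MW)*((P2/P1)^((gamma-1)/gamma) - 1)
T1 = 80 + 273.15 = 353.15 K
Pressure ratio = 8.9 / 4.5 = 1.97778
Exponent = (1.3 - 1)/1.3 = 0.230769
(P2/P1)^exp - 1 = 1.97778^0.230769 - 1 = 0.170439
W = 21.0 * 1.3 / 0.3 * 8.314 * 353.15 / 29 * 0.170439 = 1570

1570 kW


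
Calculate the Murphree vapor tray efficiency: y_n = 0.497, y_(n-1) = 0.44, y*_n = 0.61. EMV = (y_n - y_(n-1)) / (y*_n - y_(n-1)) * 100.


Murphree vapor efficiency: EMV = (y_n - y_(n-1)) / (y*_n - y_(n-1)) * 100
EMV = (0.497 - 0.44) / (0.61 - 0.44) * 100 = 0.057 / 0.17 * 100 = 33.53

33.53 %


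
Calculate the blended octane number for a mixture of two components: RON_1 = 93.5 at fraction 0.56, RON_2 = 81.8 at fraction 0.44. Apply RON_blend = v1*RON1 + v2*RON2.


Linear blending: RON_blend = sum(vi * RONi)
Contribution 1: 0.56 * 93.5 = 52.36
Contribution 2: 0.44 * 81.8 = 35.992
RON_blend = 52.36 + 35.992 = 88.352

88.352


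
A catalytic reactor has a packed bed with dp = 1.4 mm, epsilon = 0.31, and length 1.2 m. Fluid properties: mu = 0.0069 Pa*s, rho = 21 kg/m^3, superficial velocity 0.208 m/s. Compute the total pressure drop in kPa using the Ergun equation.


dp = 1.4 mm = 0.0014 m
Viscous term = 150*0.0069*0.208*(1-0.31)^2 / (0.0014^2*0.31^3) = 1755340
Inertial term = 1.75*21*0.208^2*(1-0.31) / (0.0014*0.31^3) = 26303.9
dP/L = 1755340 + 26303.9 = 1781640 Pa/m
dP = 1781640 * 1.2 / 1000 = 2138 kPa

2138 kPa


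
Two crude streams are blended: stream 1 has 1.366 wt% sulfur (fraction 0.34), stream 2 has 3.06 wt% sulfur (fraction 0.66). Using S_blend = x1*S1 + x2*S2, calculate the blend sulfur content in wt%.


Linear sulfur blending: S_blend = x1*S1 + x2*S2
Contribution 1: 0.34 * 1.366 = 0.46444 wt%
Contribution 2: 0.66 * 3.06 = 2.0196 wt%
S_blend = 0.46444 + 2.0196 = 2.48404

2.48404 wt%


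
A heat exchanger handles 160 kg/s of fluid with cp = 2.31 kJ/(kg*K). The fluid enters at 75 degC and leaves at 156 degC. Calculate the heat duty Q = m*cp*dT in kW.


Q = m_dot * cp * delta_T
delta_T = 156 - 75 = 81 K
Q = 160 * 2.31 * 81
= 369.6 * 81
= 29937.6 kW

29937.6 kW


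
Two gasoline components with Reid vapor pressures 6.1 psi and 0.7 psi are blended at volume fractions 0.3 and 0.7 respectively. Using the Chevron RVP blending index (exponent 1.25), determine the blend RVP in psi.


Chevron index: RVP_blend = (sum xi*RVPi^1.25)^(1/1.25)
RVP^1.25 terms: 0.3 * 6.1^1.25 + 0.7 * 0.7^1.25 = 3.32416
RVP_blend = 3.32416^(1/1.25) = 2.614

2.614 psi


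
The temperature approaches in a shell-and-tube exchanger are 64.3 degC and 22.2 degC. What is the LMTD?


LMTD = (dT1 - dT2) / ln(dT1/dT2)
= (64.3 - 22.2) / ln(64.3 / 22.2) = 42.1 / 1.06347 = 39.59

39.59 degC


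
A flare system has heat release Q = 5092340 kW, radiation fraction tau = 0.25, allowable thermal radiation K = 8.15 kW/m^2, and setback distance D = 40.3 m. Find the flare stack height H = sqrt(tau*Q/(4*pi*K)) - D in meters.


tau*Q/(4*pi*K) = 0.25 * 5092340 / (4 * pi * 8.15) = 12430.5
sqrt(12430.5) = 111.492
H = 111.492 - 40.3 = 71.19

71.19 m


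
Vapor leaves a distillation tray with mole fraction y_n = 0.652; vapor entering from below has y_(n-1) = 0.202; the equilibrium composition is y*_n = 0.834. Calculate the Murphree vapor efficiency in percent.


Murphree vapor efficiency: EMV = (y_n - y_(n-1)) / (y*_n - y_(n-1)) * 100
EMV = (0.652 - 0.202) / (0.834 - 0.202) * 100 = 0.45 / 0.632 * 100 = 71.20

71.20 %


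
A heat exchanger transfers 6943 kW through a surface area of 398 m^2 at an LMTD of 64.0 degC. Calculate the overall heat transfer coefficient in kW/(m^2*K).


From Q = U*A*LMTD, U = Q / (A * LMTD)
U = 6943 / (398 * 64.0) = 6943 / 25472 = 0.2726

0.2726 kW/(m^2*K)


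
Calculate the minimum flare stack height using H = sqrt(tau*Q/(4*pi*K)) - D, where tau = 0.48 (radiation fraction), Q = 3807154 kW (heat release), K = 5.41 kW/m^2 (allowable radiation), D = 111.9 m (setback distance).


tau*Q/(4*pi*K) = 0.48 * 3807154 / (4 * pi * 5.41) = 26880.3
sqrt(26880.3) = 163.952
H = 163.952 - 111.9 = 52.05

52.05 m


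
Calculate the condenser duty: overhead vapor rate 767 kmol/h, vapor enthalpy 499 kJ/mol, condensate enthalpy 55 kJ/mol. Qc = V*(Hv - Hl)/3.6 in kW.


Qc = 767 * (499 - 55) / 3.6 = 767 * 444 / 3.6 = 94600

94600 kW


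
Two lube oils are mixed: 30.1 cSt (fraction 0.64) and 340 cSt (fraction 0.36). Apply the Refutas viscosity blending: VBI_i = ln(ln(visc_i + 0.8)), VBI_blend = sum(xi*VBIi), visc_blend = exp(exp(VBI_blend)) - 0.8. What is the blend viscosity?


Refutas method: VBN_i = 14.534*ln(ln(visc_i + 0.8)) + 10.975, blended linearly by mass fraction; since VBN is linear in VBI_i = ln(ln(visc_i + 0.8)) and the fractions sum to 1, blend VBI directly: visc = exp(exp(VBI_blend)) - 0.8
VBI_1 = ln(ln(30.1 + 0.8)) = 1.23278
VBI_2 = ln(ln(340 + 0.8)) = 1.76324
VBI_blend = 0.64 * 1.23278 + 0.36 * 1.76324 = 1.42375
visc_blend = exp(exp(1.42375)) - 0.8 = 62.80

62.80 cSt


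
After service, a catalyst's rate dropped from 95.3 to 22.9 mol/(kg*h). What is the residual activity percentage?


Activity (%) = (rate_used / rate_fresh) * 100
rate_used = 22.9, rate_fresh = 95.3
= (22.9 / 95.3) * 100
= 0.2403 * 100 = 24.03

24.03 %


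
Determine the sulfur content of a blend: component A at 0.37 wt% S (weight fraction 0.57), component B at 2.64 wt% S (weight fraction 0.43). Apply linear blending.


Linear sulfur blending: S_blend = x1*S1 + x2*S2
Contribution 1: 0.57 * 0.37 = 0.2109 wt%
Contribution 2: 0.43 * 2.64 = 1.1352 wt%
S_blend = 0.2109 + 1.1352 = 1.3461

1.3461 wt%


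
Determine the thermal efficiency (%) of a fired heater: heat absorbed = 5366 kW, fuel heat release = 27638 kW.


Furnace efficiency = Q_absorbed / Q_fuel * 100
= 5366 / 27638 * 100 = 19.42

19.42 %


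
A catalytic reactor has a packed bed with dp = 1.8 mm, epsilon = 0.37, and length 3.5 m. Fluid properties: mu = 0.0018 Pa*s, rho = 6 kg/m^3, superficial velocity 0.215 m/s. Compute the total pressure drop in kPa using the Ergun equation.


dp = 1.8 mm = 0.0018 m
Viscous term = 150*0.0018*0.215*(1-0.37)^2 / (0.0018^2*0.37^3) = 140389
Inertial term = 1.75*6*0.215^2*(1-0.37) / (0.0018*0.37^3) = 3353.74
dP/L = 140389 + 3353.74 = 143743 Pa/m
dP = 143743 * 3.5 / 1000 = 503.1 kPa

503.1 kPa


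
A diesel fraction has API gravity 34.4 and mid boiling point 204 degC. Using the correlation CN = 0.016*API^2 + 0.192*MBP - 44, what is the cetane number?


CN = 0.016 * 34.4^2 + 0.192 * 204 - 44
CN = 18.93376 + 39.168 - 44 = 14.10176

14.10176


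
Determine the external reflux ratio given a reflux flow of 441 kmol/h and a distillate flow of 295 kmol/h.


Reflux ratio definition: R = L / D (liquid returned / distillate withdrawn)
L = 441 kmol/h, D = 295 kmol/h
R = 441 / 295 = 1.495

1.495


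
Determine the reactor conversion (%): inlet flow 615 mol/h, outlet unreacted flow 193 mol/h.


X = (F_in - F_out) / F_in * 100
Moles reacted = 615 - 193 = 422
X = 422 / 615 * 100
= 0.6862 * 100
= 68.62 %

68.62 %


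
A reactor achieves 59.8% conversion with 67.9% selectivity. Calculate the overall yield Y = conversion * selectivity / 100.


Overall yield = conversion (%) * selectivity (%) / 100
Conversion = 59.8%, Selectivity = 67.9%
Y = 59.8 * 67.9 / 100
= 40.6042 %

40.6042 %


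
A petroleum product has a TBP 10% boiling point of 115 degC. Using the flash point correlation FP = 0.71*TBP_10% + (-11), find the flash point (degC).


FP = 0.71 * 115 + (-11) = 70.65

70.65 degC


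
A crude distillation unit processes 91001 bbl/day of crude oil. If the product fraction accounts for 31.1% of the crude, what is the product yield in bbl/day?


Crude throughput = 91001 bbl/day
Fraction yield = 31.1%
yield = throughput * fraction / 100
yield = 91001 * 31.1 / 100 = 28301.311

28301.311 bbl/day


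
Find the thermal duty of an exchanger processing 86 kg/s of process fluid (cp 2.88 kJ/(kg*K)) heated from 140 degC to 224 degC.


Q = m_dot * cp * delta_T
delta_T = 224 - 140 = 84 K
Q = 86 * 2.88 * 84
= 247.68 * 84
= 20805.12 kW

20805.12 kW


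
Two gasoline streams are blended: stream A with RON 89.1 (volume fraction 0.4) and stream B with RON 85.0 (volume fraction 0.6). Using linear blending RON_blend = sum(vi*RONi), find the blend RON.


Linear blending: RON_blend = sum(vi * RONi)
Contribution 1: 0.4 * 89.1 = 35.64
Contribution 2: 0.6 * 85.0 = 51
RON_blend = 35.64 + 51 = 86.64

86.64


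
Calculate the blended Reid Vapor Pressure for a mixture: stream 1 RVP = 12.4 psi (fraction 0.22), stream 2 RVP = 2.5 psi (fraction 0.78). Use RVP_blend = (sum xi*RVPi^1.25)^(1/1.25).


Chevron index: RVP_blend = (sum xi*RVPi^1.25)^(1/1.25)
RVP^1.25 terms: 0.22 * 12.4^1.25 + 0.78 * 2.5^1.25 = 7.57117
RVP_blend = 7.57117^(1/1.25) = 5.050

5.050 psi


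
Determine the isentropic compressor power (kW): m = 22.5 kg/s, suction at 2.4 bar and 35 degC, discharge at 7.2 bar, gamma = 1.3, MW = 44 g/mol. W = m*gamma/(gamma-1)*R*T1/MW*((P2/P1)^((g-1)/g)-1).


Isentropic work: W = m*(gamma/(gamma-1))*(R*T1/MW)*((P2/P1)^((gamma-1)/gamma) - 1)
T1 = 35 + 273.15 = 308.15 K
Pressure ratio = 7.2 / 2.4 = 3
Exponent = (1.3 - 1)/1.3 = 0.230769
(P2/P1)^exp - 1 = 3^0.230769 - 1 = 0.28856
W = 22.5 * 1.3 / 0.3 * 8.314 * 308.15 / 44 * 0.28856 = 1638

1638 kW


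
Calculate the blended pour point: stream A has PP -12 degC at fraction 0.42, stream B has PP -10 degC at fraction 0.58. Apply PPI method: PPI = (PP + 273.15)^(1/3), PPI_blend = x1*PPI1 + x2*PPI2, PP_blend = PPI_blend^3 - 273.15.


PPI_1 = (-12 + 273.15)^(1/3) = 6.391901
PPI_2 = (-10 + 273.15)^(1/3) = 6.408176
PPI_blend = 0.42 * 6.391901 + 0.58 * 6.408176 = 6.40134
PP_blend = 6.40134^3 - 273.15 = 262.3087 - 273.15 = -10.84

-10.84 degC


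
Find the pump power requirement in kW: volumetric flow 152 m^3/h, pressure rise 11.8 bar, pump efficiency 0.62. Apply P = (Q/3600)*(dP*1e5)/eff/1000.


Q = 152 / 3600 = 0.0422222 m^3/s
P = 0.0422222 * (11.8 * 1e5) / 0.62 / 1000 = 80.36

80.36 kW


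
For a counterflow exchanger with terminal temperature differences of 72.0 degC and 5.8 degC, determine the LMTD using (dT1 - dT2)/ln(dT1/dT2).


LMTD = (dT1 - dT2) / ln(dT1/dT2)
= (72.0 - 5.8) / ln(72.0 / 5.8) = 66.2 / 2.51881 = 26.28

26.28 degC


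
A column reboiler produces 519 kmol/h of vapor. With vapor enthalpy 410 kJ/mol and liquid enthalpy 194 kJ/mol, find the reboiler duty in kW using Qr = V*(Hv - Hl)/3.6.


Qr = 519 * (410 - 194) / 3.6 = 519 * 216 / 3.6 = 31140

31140 kW


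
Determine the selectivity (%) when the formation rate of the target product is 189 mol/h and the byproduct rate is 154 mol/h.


Selectivity = desired / (desired + undesired) * 100
Total products = 189 + 154 = 343 mol/h
S = 189 / 343 * 100
= 0.5510 * 100
= 55.10 %

55.10 %


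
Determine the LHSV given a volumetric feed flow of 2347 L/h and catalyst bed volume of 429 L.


LHSV = volumetric feed rate / catalyst volume
= 2347 L/h / 429 L
= 5.471 h^-1

5.471 h^-1


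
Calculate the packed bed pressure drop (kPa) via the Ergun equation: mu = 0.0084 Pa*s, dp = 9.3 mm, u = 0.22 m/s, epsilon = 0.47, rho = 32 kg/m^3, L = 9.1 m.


dp = 9.3 mm = 0.0093 m
Viscous term = 150*0.0084*0.22*(1-0.47)^2 / (0.0093^2*0.47^3) = 8671.33
Inertial term = 1.75*32*0.22^2*(1-0.47) / (0.0093*0.47^3) = 1487.76
dP/L = 8671.33 + 1487.76 = 10159.1 Pa/m
dP = 10159.1 * 9.1 / 1000 = 92.45 kPa

92.45 kPa


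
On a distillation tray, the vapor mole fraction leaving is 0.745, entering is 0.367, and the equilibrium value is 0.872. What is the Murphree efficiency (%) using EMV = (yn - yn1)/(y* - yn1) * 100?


Murphree vapor efficiency: EMV = (y_n - y_(n-1)) / (y*_n - y_(n-1)) * 100
EMV = (0.745 - 0.367) / (0.872 - 0.367) * 100 = 0.378 / 0.505 * 100 = 74.85

74.85 %


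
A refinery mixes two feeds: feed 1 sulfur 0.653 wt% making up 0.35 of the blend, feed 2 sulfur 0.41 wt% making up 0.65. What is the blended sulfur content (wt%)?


Linear sulfur blending: S_blend = x1*S1 + x2*S2
Contribution 1: 0.35 * 0.653 = 0.22855 wt%
Contribution 2: 0.65 * 0.41 = 0.2665 wt%
S_blend = 0.22855 + 0.2665 = 0.49505

0.49505 wt%


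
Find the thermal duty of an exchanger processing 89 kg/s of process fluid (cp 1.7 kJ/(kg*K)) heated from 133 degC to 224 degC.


Q = m_dot * cp * delta_T
delta_T = 224 - 133 = 91 K
Q = 89 * 1.7 * 91
= 151.3 * 91
= 13768.3 kW

13768.3 kW


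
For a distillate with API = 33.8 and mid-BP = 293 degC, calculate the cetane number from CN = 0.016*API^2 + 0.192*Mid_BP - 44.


CN = 0.016 * 33.8^2 + 0.192 * 293 - 44
CN = 18.27904 + 56.256 - 44 = 30.53504

30.53504


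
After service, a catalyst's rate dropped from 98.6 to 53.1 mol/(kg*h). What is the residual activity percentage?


Activity (%) = (rate_used / rate_fresh) * 100
rate_used = 53.1, rate_fresh = 98.6
= (53.1 / 98.6) * 100
= 0.5385 * 100 = 53.85

53.85 %


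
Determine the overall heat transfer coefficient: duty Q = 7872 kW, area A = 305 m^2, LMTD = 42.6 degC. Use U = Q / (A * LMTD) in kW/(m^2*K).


From Q = U*A*LMTD, U = Q / (A * LMTD)
U = 7872 / (305 * 42.6) = 7872 / 12993 = 0.6059

0.6059 kW/(m^2*K)


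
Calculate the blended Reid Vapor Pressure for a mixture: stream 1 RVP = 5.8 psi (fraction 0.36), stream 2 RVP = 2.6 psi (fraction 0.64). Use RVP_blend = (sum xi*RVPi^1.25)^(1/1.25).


Chevron index: RVP_blend = (sum xi*RVPi^1.25)^(1/1.25)
RVP^1.25 terms: 0.36 * 5.8^1.25 + 0.64 * 2.6^1.25 = 5.3533
RVP_blend = 5.3533^(1/1.25) = 3.827

3.827 psi


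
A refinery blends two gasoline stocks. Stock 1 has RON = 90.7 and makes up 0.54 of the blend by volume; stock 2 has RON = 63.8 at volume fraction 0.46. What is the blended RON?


Linear blending: RON_blend = sum(vi * RONi)
Contribution 1: 0.54 * 90.7 = 48.978
Contribution 2: 0.46 * 63.8 = 29.348
RON_blend = 48.978 + 29.348 = 78.326

78.326


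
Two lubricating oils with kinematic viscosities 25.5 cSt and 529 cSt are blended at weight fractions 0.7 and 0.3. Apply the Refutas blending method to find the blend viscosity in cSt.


Refutas method: VBN_i = 14.534*ln(ln(visc_i + 0.8)) + 10.975, blended linearly by mass fraction; since VBN is linear in VBI_i = ln(ln(visc_i + 0.8)) and the fractions sum to 1, blend VBI directly: visc = exp(exp(VBI_blend)) - 0.8
VBI_1 = ln(ln(25.5 + 0.8)) = 1.18466
VBI_2 = ln(ln(529 + 0.8)) = 1.83617
VBI_blend = 0.7 * 1.18466 + 0.3 * 1.83617 = 1.38011
visc_blend = exp(exp(1.38011)) - 0.8 = 52.47

52.47 cSt


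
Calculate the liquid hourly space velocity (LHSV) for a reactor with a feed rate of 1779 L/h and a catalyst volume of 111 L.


LHSV = volumetric feed rate / catalyst volume
= 1779 L/h / 111 L
= 16.03 h^-1

16.03 h^-1


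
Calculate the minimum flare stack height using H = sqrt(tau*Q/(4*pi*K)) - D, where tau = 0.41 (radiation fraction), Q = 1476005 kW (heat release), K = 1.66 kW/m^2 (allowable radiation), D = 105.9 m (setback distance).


tau*Q/(4*pi*K) = 0.41 * 1476005 / (4 * pi * 1.66) = 29010.4
sqrt(29010.4) = 170.324
H = 170.324 - 105.9 = 64.42

64.42 m


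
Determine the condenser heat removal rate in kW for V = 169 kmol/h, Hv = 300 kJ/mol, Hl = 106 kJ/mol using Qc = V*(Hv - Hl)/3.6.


Qc = 169 * (300 - 106) / 3.6 = 169 * 194 / 3.6 = 9107

9107 kW


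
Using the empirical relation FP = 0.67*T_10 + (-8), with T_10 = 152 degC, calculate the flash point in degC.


FP = 0.67 * 152 + (-8) = 93.84

93.84 degC


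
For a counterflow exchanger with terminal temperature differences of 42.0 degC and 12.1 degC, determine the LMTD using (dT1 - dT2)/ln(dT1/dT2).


LMTD = (dT1 - dT2) / ln(dT1/dT2)
= (42.0 - 12.1) / ln(42.0 / 12.1) = 29.9 / 1.24446 = 24.03

24.03 degC


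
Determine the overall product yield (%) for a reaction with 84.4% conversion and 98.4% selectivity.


Overall yield = conversion (%) * selectivity (%) / 100
Conversion = 84.4%, Selectivity = 98.4%
Y = 84.4 * 98.4 / 100
= 83.0496 %

83.0496 %


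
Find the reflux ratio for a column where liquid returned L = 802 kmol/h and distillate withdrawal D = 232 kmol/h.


Reflux ratio definition: R = L / D (liquid returned / distillate withdrawn)
L = 802 kmol/h, D = 232 kmol/h
R = 802 / 232 = 3.457

3.457


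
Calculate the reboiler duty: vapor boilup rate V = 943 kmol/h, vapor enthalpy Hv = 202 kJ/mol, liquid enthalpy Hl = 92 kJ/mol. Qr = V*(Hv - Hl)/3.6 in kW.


Qr = 943 * (202 - 92) / 3.6 = 943 * 110 / 3.6 = 28810

28810 kW


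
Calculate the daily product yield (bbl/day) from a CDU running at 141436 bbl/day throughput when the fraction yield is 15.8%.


Crude throughput = 141436 bbl/day
Fraction yield = 15.8%
yield = throughput * fraction / 100
yield = 141436 * 15.8 / 100 = 22346.888

22346.888 bbl/day


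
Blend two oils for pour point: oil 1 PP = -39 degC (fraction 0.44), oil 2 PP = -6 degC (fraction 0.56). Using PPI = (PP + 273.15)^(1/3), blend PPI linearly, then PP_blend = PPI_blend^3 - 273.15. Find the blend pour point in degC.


PPI_1 = (-39 + 273.15)^(1/3) = 6.163557
PPI_2 = (-6 + 273.15)^(1/3) = 6.440482
PPI_blend = 0.44 * 6.163557 + 0.56 * 6.440482 = 6.318635
PP_blend = 6.318635^3 - 273.15 = 252.2724 - 273.15 = -20.88

-20.88 degC


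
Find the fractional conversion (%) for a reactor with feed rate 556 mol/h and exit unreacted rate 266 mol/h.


X = (F_in - F_out) / F_in * 100
Moles reacted = 556 - 266 = 290
X = 290 / 556 * 100
= 0.5216 * 100
= 52.16 %

52.16 %


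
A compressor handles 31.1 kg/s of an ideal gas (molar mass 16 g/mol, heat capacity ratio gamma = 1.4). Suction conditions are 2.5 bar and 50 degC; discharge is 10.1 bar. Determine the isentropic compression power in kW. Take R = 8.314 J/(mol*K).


Isentropic work: W = m*(gamma/(gamma-1))*(R*T1/MW)*((P2/P1)^((gamma-1)/gamma) - 1)
T1 = 50 + 273.15 = 323.15 K
Pressure ratio = 10.1 / 2.5 = 4.04
Exponent = (1.4 - 1)/1.4 = 0.285714
(P2/P1)^exp - 1 = 4.04^0.285714 - 1 = 0.490224
W = 31.1 * 1.4 / 0.4 * 8.314 * 323.15 / 16 * 0.490224 = 8960

8960 kW


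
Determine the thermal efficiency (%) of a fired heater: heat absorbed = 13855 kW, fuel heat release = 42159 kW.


Furnace efficiency = Q_absorbed / Q_fuel * 100
= 13855 / 42159 * 100 = 32.86

32.86 %


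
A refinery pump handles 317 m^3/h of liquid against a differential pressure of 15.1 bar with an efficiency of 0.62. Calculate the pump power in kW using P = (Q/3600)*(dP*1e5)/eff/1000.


Q = 317 / 3600 = 0.0880556 m^3/s
P = 0.0880556 * (15.1 * 1e5) / 0.62 / 1000 = 214.5

214.5 kW


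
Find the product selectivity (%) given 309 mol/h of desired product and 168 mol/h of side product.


Selectivity = desired / (desired + undesired) * 100
Total products = 309 + 168 = 477 mol/h
S = 309 / 477 * 100
= 0.6478 * 100
= 64.78 %

64.78 %


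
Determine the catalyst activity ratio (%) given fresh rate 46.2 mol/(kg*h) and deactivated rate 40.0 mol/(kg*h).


Activity (%) = (rate_used / rate_fresh) * 100
rate_used = 40.0, rate_fresh = 46.2
= (40.0 / 46.2) * 100
= 0.8658 * 100 = 86.58

86.58 %


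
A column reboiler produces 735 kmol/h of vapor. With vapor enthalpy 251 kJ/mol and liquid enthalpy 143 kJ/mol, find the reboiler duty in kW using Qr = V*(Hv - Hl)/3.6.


Qr = 735 * (251 - 143) / 3.6 = 735 * 108 / 3.6 = 22050

22050 kW


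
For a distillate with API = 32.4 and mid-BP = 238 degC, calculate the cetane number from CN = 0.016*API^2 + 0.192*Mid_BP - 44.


CN = 0.016 * 32.4^2 + 0.192 * 238 - 44
CN = 16.79616 + 45.696 - 44 = 18.49216

18.49216


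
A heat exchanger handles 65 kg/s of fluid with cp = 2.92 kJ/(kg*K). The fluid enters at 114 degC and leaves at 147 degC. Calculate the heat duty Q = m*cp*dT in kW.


Q = m_dot * cp * delta_T
delta_T = 147 - 114 = 33 K
Q = 65 * 2.92 * 33
= 189.8 * 33
= 6263.4 kW

6263.4 kW


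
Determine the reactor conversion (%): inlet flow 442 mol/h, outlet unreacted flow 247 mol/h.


X = (F_in - F_out) / F_in * 100
Moles reacted = 442 - 247 = 195
X = 195 / 442 * 100
= 0.4412 * 100
= 44.12 %

44.12 %


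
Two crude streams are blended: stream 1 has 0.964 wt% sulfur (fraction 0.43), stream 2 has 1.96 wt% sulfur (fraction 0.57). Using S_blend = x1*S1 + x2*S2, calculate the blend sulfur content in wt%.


Linear sulfur blending: S_blend = x1*S1 + x2*S2
Contribution 1: 0.43 * 0.964 = 0.41452 wt%
Contribution 2: 0.57 * 1.96 = 1.1172 wt%
S_blend = 0.41452 + 1.1172 = 1.53172

1.53172 wt%


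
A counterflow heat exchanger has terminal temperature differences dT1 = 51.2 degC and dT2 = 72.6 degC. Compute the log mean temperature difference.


LMTD = (dT1 - dT2) / ln(dT1/dT2)
= (51.2 - 72.6) / ln(51.2 / 72.6) = -21.4 / -0.349225 = 61.28

61.28 degC


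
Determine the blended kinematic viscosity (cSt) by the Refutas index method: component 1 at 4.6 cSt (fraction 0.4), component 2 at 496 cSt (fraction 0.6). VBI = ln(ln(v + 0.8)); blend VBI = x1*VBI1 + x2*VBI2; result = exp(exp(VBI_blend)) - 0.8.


Refutas method: VBN_i = 14.534*ln(ln(visc_i + 0.8)) + 10.975, blended linearly by mass fraction; since VBN is linear in VBI_i = ln(ln(visc_i + 0.8)) and the fractions sum to 1, blend VBI directly: visc = exp(exp(VBI_blend)) - 0.8
VBI_1 = ln(ln(4.6 + 0.8)) = 0.522595
VBI_2 = ln(ln(496 + 0.8)) = 1.82587
VBI_blend = 0.4 * 0.522595 + 0.6 * 1.82587 = 1.30456
visc_blend = exp(exp(1.30456)) - 0.8 = 39.09

39.09 cSt


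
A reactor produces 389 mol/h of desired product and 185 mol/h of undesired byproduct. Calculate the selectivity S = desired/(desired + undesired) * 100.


Selectivity = desired / (desired + undesired) * 100
Total products = 389 + 185 = 574 mol/h
S = 389 / 574 * 100
= 0.6777 * 100
= 67.77 %

67.77 %


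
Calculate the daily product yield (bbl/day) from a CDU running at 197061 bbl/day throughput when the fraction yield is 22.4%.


Crude throughput = 197061 bbl/day
Fraction yield = 22.4%
yield = throughput * fraction / 100
yield = 197061 * 22.4 / 100 = 44141.664

44141.664 bbl/day


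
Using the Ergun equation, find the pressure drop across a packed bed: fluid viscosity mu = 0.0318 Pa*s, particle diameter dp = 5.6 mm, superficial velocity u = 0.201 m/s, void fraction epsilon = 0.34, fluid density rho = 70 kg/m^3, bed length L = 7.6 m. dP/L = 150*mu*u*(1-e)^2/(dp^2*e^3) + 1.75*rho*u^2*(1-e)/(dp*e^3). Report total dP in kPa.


dp = 5.6 mm = 0.0056 m
Viscous term = 150*0.0318*0.201*(1-0.34)^2 / (0.0056^2*0.34^3) = 338836
Inertial term = 1.75*70*0.201^2*(1-0.34) / (0.0056*0.34^3) = 14840.5
dP/L = 338836 + 14840.5 = 353676 Pa/m
dP = 353676 * 7.6 / 1000 = 2688 kPa

2688 kPa


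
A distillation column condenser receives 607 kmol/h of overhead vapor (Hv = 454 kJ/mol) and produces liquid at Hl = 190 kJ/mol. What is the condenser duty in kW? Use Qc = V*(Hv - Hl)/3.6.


Qc = 607 * (454 - 190) / 3.6 = 607 * 264 / 3.6 = 44510

44510 kW


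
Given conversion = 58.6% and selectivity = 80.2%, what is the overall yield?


Overall yield = conversion (%) * selectivity (%) / 100
Conversion = 58.6%, Selectivity = 80.2%
Y = 58.6 * 80.2 / 100
= 46.9972 %

46.9972 %
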